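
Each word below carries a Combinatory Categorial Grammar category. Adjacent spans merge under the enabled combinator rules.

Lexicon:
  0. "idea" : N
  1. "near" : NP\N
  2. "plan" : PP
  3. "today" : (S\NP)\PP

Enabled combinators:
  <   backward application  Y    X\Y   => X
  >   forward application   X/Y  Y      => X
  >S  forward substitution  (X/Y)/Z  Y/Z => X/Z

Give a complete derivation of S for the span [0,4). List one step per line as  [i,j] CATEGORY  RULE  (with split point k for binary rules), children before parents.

[0,1] N  lex  "idea"
[1,2] NP\N  lex  "near"
[0,2] NP  <  k=1
[2,3] PP  lex  "plan"
[3,4] (S\NP)\PP  lex  "today"
[2,4] S\NP  <  k=3
[0,4] S  <  k=2

[0,4] S   <
  [0,2] NP   <
    [0,1] "idea" : N
    [1,2] "near" : NP\N
  [2,4] S\NP   <
    [2,3] "plan" : PP
    [3,4] "today" : (S\NP)\PP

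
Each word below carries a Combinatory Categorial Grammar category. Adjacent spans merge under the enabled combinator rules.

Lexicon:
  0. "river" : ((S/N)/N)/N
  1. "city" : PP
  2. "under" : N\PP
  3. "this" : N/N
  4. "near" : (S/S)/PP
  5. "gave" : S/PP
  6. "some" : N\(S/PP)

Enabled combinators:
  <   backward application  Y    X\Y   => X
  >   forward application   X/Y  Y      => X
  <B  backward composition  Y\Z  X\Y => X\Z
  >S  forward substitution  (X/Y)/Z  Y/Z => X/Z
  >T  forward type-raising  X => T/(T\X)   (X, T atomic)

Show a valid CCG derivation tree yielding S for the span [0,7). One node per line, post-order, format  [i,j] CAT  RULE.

[0,1] ((S/N)/N)/N  lex  "river"
[1,2] PP  lex  "city"
[2,3] N\PP  lex  "under"
[1,3] N  <  k=2
[0,3] (S/N)/N  >  k=1
[3,4] N/N  lex  "this"
[0,4] S/N  >S  k=3
[4,5] (S/S)/PP  lex  "near"
[5,6] S/PP  lex  "gave"
[4,6] S/PP  >S  k=5
[6,7] N\(S/PP)  lex  "some"
[4,7] N  <  k=6
[0,7] S  >  k=4

[0,7] S   >
  [0,4] S/N   >S
    [0,3] (S/N)/N   >
      [0,1] "river" : ((S/N)/N)/N
      [1,3] N   <
        [1,2] "city" : PP
        [2,3] "under" : N\PP
    [3,4] "this" : N/N
  [4,7] N   <
    [4,6] S/PP   >S
      [4,5] "near" : (S/S)/PP
      [5,6] "gave" : S/PP
    [6,7] "some" : N\(S/PP)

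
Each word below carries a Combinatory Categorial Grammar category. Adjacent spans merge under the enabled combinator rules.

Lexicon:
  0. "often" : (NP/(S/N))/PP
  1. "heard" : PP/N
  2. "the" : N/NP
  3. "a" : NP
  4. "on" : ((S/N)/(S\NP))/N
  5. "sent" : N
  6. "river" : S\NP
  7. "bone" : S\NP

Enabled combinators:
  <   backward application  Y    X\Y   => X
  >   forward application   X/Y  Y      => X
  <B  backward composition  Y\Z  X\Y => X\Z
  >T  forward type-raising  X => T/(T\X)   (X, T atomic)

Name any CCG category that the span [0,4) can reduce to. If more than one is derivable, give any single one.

NP/(S/N)

[0,8] S   <
  [0,7] NP   >
    [0,4] NP/(S/N)   >
      [0,1] "often" : (NP/(S/N))/PP
      [1,4] PP   >
        [1,2] "heard" : PP/N
        [2,4] N   >
          [2,3] "the" : N/NP
          [3,4] "a" : NP
    [4,7] S/N   >
      [4,6] (S/N)/(S\NP)   >
        [4,5] "on" : ((S/N)/(S\NP))/N
        [5,6] "sent" : N
      [6,7] "river" : S\NP
  [7,8] "bone" : S\NP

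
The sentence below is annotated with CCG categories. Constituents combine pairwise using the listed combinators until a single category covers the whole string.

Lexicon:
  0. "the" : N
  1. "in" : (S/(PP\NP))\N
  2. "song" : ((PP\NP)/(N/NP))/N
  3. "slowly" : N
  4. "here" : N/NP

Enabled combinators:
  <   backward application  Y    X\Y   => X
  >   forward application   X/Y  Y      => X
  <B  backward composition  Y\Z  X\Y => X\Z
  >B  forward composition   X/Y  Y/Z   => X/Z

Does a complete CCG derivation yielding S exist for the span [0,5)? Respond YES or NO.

[0,5] S   >
  [0,2] S/(PP\NP)   <
    [0,1] "the" : N
    [1,2] "in" : (S/(PP\NP))\N
  [2,5] PP\NP   >
    [2,4] (PP\NP)/(N/NP)   >
      [2,3] "song" : ((PP\NP)/(N/NP))/N
      [3,4] "slowly" : N
    [4,5] "here" : N/NP

YES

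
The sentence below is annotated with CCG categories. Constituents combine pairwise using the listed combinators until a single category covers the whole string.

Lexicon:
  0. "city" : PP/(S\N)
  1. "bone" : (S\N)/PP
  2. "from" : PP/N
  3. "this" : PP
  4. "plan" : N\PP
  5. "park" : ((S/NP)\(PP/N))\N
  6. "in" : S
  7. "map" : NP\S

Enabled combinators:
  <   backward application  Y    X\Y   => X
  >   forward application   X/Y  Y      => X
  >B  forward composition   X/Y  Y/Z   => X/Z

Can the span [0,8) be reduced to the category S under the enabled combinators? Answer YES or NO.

[0,8] S   >
  [0,6] S/NP   <
    [0,3] PP/N   >B
      [0,2] PP/PP   >B
        [0,1] "city" : PP/(S\N)
        [1,2] "bone" : (S\N)/PP
      [2,3] "from" : PP/N
    [3,6] (S/NP)\(PP/N)   <
      [3,5] N   <
        [3,4] "this" : PP
        [4,5] "plan" : N\PP
      [5,6] "park" : ((S/NP)\(PP/N))\N
  [6,8] NP   <
    [6,7] "in" : S
    [7,8] "map" : NP\S

YES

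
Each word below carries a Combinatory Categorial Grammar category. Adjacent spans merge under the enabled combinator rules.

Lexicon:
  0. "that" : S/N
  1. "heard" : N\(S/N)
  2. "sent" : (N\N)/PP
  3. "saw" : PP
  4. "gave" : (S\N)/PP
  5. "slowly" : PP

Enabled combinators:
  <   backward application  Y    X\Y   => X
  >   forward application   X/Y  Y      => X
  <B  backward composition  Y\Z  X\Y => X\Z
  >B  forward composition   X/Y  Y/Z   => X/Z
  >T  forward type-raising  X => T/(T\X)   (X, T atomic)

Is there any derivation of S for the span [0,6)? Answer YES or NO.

YES

[0,6] S   <
  [0,2] N   <
    [0,1] "that" : S/N
    [1,2] "heard" : N\(S/N)
  [2,6] S\N   <B
    [2,4] N\N   >
      [2,3] "sent" : (N\N)/PP
      [3,4] "saw" : PP
    [4,6] S\N   >
      [4,5] "gave" : (S\N)/PP
      [5,6] "slowly" : PP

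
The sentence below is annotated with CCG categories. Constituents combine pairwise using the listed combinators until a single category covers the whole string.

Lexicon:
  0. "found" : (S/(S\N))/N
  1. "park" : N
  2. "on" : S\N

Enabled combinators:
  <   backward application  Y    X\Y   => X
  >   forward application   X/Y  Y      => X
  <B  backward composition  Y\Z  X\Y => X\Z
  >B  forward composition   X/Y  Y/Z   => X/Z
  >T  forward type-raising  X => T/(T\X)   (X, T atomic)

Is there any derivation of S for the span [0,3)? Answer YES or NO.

[0,3] S   >
  [0,2] S/(S\N)   >
    [0,1] "found" : (S/(S\N))/N
    [1,2] "park" : N
  [2,3] "on" : S\N

YES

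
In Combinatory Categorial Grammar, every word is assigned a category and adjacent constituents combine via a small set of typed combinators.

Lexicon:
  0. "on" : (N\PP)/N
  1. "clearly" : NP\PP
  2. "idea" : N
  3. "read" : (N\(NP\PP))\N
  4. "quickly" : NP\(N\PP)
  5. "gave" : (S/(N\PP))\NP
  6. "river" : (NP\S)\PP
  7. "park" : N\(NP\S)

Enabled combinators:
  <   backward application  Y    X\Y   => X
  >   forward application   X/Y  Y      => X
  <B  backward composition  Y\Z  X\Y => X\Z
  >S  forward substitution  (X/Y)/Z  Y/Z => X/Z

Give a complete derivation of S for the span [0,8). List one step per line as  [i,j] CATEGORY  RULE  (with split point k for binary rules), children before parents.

[0,1] (N\PP)/N  lex  "on"
[1,2] NP\PP  lex  "clearly"
[2,3] N  lex  "idea"
[3,4] (N\(NP\PP))\N  lex  "read"
[2,4] N\(NP\PP)  <  k=3
[1,4] N  <  k=2
[0,4] N\PP  >  k=1
[4,5] NP\(N\PP)  lex  "quickly"
[0,5] NP  <  k=4
[5,6] (S/(N\PP))\NP  lex  "gave"
[0,6] S/(N\PP)  <  k=5
[6,7] (NP\S)\PP  lex  "river"
[7,8] N\(NP\S)  lex  "park"
[6,8] N\PP  <B  k=7
[0,8] S  >  k=6

[0,8] S   >
  [0,6] S/(N\PP)   <
    [0,5] NP   <
      [0,4] N\PP   >
        [0,1] "on" : (N\PP)/N
        [1,4] N   <
          [1,2] "clearly" : NP\PP
          [2,4] N\(NP\PP)   <
            [2,3] "idea" : N
            [3,4] "read" : (N\(NP\PP))\N
      [4,5] "quickly" : NP\(N\PP)
    [5,6] "gave" : (S/(N\PP))\NP
  [6,8] N\PP   <B
    [6,7] "river" : (NP\S)\PP
    [7,8] "park" : N\(NP\S)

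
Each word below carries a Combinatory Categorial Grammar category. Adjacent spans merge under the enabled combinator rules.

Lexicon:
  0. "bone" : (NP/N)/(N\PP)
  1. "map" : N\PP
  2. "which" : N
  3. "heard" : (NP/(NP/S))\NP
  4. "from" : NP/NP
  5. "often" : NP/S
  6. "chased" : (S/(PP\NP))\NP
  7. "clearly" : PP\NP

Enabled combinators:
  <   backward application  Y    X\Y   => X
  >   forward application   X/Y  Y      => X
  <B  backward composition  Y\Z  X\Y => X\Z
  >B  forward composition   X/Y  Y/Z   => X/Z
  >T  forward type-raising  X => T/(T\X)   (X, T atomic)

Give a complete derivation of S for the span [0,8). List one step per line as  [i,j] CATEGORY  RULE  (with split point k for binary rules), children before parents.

[0,8] S   >
  [0,7] S/(PP\NP)   <
    [0,6] NP   >
      [0,4] NP/(NP/S)   <
        [0,3] NP   >
          [0,2] NP/N   >
            [0,1] "bone" : (NP/N)/(N\PP)
            [1,2] "map" : N\PP
          [2,3] "which" : N
        [3,4] "heard" : (NP/(NP/S))\NP
      [4,6] NP/S   >B
        [4,5] "from" : NP/NP
        [5,6] "often" : NP/S
    [6,7] "chased" : (S/(PP\NP))\NP
  [7,8] "clearly" : PP\NP

[0,1] (NP/N)/(N\PP)  lex  "bone"
[1,2] N\PP  lex  "map"
[0,2] NP/N  >  k=1
[2,3] N  lex  "which"
[0,3] NP  >  k=2
[3,4] (NP/(NP/S))\NP  lex  "heard"
[0,4] NP/(NP/S)  <  k=3
[4,5] NP/NP  lex  "from"
[5,6] NP/S  lex  "often"
[4,6] NP/S  >B  k=5
[0,6] NP  >  k=4
[6,7] (S/(PP\NP))\NP  lex  "chased"
[0,7] S/(PP\NP)  <  k=6
[7,8] PP\NP  lex  "clearly"
[0,8] S  >  k=7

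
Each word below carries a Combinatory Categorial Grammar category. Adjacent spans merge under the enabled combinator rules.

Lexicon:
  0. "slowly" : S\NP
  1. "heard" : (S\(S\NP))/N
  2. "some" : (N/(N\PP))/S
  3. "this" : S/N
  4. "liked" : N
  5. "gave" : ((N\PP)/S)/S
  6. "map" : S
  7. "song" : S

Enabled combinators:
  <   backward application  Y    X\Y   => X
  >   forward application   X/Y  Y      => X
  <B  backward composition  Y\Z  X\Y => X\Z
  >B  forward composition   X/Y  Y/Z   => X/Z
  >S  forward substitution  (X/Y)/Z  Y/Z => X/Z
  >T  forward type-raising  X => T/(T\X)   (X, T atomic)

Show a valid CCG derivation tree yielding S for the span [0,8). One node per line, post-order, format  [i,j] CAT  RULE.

[0,1] S\NP  lex  "slowly"
[1,2] (S\(S\NP))/N  lex  "heard"
[2,3] (N/(N\PP))/S  lex  "some"
[3,4] S/N  lex  "this"
[4,5] N  lex  "liked"
[3,5] S  >  k=4
[2,5] N/(N\PP)  >  k=3
[5,6] ((N\PP)/S)/S  lex  "gave"
[6,7] S  lex  "map"
[5,7] (N\PP)/S  >  k=6
[7,8] S  lex  "song"
[5,8] N\PP  >  k=7
[2,8] N  >  k=5
[1,8] S\(S\NP)  >  k=2
[0,8] S  <  k=1

[0,8] S   <
  [0,1] "slowly" : S\NP
  [1,8] S\(S\NP)   >
    [1,2] "heard" : (S\(S\NP))/N
    [2,8] N   >
      [2,5] N/(N\PP)   >
        [2,3] "some" : (N/(N\PP))/S
        [3,5] S   >
          [3,4] "this" : S/N
          [4,5] "liked" : N
      [5,8] N\PP   >
        [5,7] (N\PP)/S   >
          [5,6] "gave" : ((N\PP)/S)/S
          [6,7] "map" : S
        [7,8] "song" : S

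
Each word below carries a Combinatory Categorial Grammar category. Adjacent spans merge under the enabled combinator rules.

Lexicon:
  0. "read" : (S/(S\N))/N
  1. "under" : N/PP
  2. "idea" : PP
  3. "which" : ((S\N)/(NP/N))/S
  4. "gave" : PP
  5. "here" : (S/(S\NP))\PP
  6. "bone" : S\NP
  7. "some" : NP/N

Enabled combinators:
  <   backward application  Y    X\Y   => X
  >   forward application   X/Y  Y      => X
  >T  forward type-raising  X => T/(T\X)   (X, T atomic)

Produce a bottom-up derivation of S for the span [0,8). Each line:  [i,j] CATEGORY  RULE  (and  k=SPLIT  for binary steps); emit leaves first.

[0,8] S   >
  [0,3] S/(S\N)   >
    [0,1] "read" : (S/(S\N))/N
    [1,3] N   >
      [1,2] "under" : N/PP
      [2,3] "idea" : PP
  [3,8] S\N   >
    [3,7] (S\N)/(NP/N)   >
      [3,4] "which" : ((S\N)/(NP/N))/S
      [4,7] S   >
        [4,6] S/(S\NP)   <
          [4,5] "gave" : PP
          [5,6] "here" : (S/(S\NP))\PP
        [6,7] "bone" : S\NP
    [7,8] "some" : NP/N

[0,1] (S/(S\N))/N  lex  "read"
[1,2] N/PP  lex  "under"
[2,3] PP  lex  "idea"
[1,3] N  >  k=2
[0,3] S/(S\N)  >  k=1
[3,4] ((S\N)/(NP/N))/S  lex  "which"
[4,5] PP  lex  "gave"
[5,6] (S/(S\NP))\PP  lex  "here"
[4,6] S/(S\NP)  <  k=5
[6,7] S\NP  lex  "bone"
[4,7] S  >  k=6
[3,7] (S\N)/(NP/N)  >  k=4
[7,8] NP/N  lex  "some"
[3,8] S\N  >  k=7
[0,8] S  >  k=3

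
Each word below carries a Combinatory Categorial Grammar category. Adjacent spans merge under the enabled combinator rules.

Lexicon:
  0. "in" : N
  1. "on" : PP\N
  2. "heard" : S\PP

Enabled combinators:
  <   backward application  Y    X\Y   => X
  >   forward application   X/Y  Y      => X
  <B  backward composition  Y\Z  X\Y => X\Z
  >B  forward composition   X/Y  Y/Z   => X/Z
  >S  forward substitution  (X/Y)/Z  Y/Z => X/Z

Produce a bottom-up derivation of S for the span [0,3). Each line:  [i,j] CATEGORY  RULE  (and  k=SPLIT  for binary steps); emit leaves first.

[0,1] N  lex  "in"
[1,2] PP\N  lex  "on"
[0,2] PP  <  k=1
[2,3] S\PP  lex  "heard"
[0,3] S  <  k=2

[0,3] S   <
  [0,2] PP   <
    [0,1] "in" : N
    [1,2] "on" : PP\N
  [2,3] "heard" : S\PP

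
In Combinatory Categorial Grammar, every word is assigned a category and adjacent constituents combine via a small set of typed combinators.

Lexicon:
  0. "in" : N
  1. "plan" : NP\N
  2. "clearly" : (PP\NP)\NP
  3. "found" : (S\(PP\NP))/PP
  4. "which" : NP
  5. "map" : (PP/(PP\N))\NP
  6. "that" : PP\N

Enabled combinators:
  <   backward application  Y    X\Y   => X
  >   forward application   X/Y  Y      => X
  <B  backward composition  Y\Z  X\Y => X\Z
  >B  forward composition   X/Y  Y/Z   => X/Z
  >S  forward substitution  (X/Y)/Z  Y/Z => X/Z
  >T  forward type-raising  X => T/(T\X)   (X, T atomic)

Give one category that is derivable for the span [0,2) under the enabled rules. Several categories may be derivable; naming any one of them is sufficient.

[0,7] S   <
  [0,3] PP\NP   <
    [0,2] NP   >
      [0,1] NP/(NP\N)   >T
        [0,1] "in" : N
      [1,2] "plan" : NP\N
    [2,3] "clearly" : (PP\NP)\NP
  [3,7] S\(PP\NP)   >
    [3,4] "found" : (S\(PP\NP))/PP
    [4,7] PP   >
      [4,6] PP/(PP\N)   <
        [4,5] "which" : NP
        [5,6] "map" : (PP/(PP\N))\NP
      [6,7] "that" : PP\N

NP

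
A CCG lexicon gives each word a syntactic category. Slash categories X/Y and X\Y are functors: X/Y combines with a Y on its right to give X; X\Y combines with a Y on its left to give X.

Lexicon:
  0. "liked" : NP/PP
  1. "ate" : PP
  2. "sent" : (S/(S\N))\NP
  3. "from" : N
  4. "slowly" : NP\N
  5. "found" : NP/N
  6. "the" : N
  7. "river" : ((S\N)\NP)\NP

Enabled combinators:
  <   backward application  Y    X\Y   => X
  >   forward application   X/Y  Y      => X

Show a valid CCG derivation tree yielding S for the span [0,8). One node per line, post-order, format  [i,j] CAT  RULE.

[0,1] NP/PP  lex  "liked"
[1,2] PP  lex  "ate"
[0,2] NP  >  k=1
[2,3] (S/(S\N))\NP  lex  "sent"
[0,3] S/(S\N)  <  k=2
[3,4] N  lex  "from"
[4,5] NP\N  lex  "slowly"
[3,5] NP  <  k=4
[5,6] NP/N  lex  "found"
[6,7] N  lex  "the"
[5,7] NP  >  k=6
[7,8] ((S\N)\NP)\NP  lex  "river"
[5,8] (S\N)\NP  <  k=7
[3,8] S\N  <  k=5
[0,8] S  >  k=3

[0,8] S   >
  [0,3] S/(S\N)   <
    [0,2] NP   >
      [0,1] "liked" : NP/PP
      [1,2] "ate" : PP
    [2,3] "sent" : (S/(S\N))\NP
  [3,8] S\N   <
    [3,5] NP   <
      [3,4] "from" : N
      [4,5] "slowly" : NP\N
    [5,8] (S\N)\NP   <
      [5,7] NP   >
        [5,6] "found" : NP/N
        [6,7] "the" : N
      [7,8] "river" : ((S\N)\NP)\NP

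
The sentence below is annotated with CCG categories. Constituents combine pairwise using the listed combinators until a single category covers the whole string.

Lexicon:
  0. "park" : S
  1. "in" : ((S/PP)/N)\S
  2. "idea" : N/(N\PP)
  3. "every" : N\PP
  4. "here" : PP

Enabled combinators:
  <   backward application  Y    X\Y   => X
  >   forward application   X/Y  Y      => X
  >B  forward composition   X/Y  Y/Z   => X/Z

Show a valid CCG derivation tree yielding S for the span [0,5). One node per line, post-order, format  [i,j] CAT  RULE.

[0,1] S  lex  "park"
[1,2] ((S/PP)/N)\S  lex  "in"
[0,2] (S/PP)/N  <  k=1
[2,3] N/(N\PP)  lex  "idea"
[3,4] N\PP  lex  "every"
[2,4] N  >  k=3
[0,4] S/PP  >  k=2
[4,5] PP  lex  "here"
[0,5] S  >  k=4

[0,5] S   >
  [0,4] S/PP   >
    [0,2] (S/PP)/N   <
      [0,1] "park" : S
      [1,2] "in" : ((S/PP)/N)\S
    [2,4] N   >
      [2,3] "idea" : N/(N\PP)
      [3,4] "every" : N\PP
  [4,5] "here" : PP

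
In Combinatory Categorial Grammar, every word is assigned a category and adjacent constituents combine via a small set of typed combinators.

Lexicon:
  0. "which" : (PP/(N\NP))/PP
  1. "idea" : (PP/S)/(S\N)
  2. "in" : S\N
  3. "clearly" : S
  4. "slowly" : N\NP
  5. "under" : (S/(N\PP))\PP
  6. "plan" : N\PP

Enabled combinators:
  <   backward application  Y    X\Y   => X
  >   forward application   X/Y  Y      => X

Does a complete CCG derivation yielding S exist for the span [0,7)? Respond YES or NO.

YES

[0,7] S   >
  [0,6] S/(N\PP)   <
    [0,5] PP   >
      [0,4] PP/(N\NP)   >
        [0,1] "which" : (PP/(N\NP))/PP
        [1,4] PP   >
          [1,3] PP/S   >
            [1,2] "idea" : (PP/S)/(S\N)
            [2,3] "in" : S\N
          [3,4] "clearly" : S
      [4,5] "slowly" : N\NP
    [5,6] "under" : (S/(N\PP))\PP
  [6,7] "plan" : N\PP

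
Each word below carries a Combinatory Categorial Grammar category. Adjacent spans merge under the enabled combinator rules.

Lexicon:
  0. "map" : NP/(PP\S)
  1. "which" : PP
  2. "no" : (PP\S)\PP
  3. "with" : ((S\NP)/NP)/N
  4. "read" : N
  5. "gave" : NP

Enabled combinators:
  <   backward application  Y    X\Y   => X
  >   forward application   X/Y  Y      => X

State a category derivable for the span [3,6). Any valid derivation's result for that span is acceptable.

[0,6] S   <
  [0,3] NP   >
    [0,1] "map" : NP/(PP\S)
    [1,3] PP\S   <
      [1,2] "which" : PP
      [2,3] "no" : (PP\S)\PP
  [3,6] S\NP   >
    [3,5] (S\NP)/NP   >
      [3,4] "with" : ((S\NP)/NP)/N
      [4,5] "read" : N
    [5,6] "gave" : NP

S\NP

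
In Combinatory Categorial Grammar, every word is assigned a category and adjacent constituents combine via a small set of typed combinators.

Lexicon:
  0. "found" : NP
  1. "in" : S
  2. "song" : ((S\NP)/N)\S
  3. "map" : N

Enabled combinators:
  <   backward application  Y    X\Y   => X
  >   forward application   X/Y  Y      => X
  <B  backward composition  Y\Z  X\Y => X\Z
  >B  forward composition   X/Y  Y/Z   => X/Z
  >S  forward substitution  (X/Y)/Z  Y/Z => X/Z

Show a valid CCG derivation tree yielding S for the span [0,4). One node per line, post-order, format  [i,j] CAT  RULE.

[0,4] S   <
  [0,1] "found" : NP
  [1,4] S\NP   >
    [1,3] (S\NP)/N   <
      [1,2] "in" : S
      [2,3] "song" : ((S\NP)/N)\S
    [3,4] "map" : N

[0,1] NP  lex  "found"
[1,2] S  lex  "in"
[2,3] ((S\NP)/N)\S  lex  "song"
[1,3] (S\NP)/N  <  k=2
[3,4] N  lex  "map"
[1,4] S\NP  >  k=3
[0,4] S  <  k=1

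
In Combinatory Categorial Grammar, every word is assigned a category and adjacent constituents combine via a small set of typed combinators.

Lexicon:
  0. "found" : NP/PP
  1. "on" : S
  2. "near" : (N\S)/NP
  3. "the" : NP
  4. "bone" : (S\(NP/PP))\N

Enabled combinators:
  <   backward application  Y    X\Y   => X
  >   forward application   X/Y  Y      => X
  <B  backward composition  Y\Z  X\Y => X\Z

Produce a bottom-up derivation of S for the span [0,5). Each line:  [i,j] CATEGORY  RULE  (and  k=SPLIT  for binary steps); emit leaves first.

[0,1] NP/PP  lex  "found"
[1,2] S  lex  "on"
[2,3] (N\S)/NP  lex  "near"
[3,4] NP  lex  "the"
[2,4] N\S  >  k=3
[1,4] N  <  k=2
[4,5] (S\(NP/PP))\N  lex  "bone"
[1,5] S\(NP/PP)  <  k=4
[0,5] S  <  k=1

[0,5] S   <
  [0,1] "found" : NP/PP
  [1,5] S\(NP/PP)   <
    [1,4] N   <
      [1,2] "on" : S
      [2,4] N\S   >
        [2,3] "near" : (N\S)/NP
        [3,4] "the" : NP
    [4,5] "bone" : (S\(NP/PP))\N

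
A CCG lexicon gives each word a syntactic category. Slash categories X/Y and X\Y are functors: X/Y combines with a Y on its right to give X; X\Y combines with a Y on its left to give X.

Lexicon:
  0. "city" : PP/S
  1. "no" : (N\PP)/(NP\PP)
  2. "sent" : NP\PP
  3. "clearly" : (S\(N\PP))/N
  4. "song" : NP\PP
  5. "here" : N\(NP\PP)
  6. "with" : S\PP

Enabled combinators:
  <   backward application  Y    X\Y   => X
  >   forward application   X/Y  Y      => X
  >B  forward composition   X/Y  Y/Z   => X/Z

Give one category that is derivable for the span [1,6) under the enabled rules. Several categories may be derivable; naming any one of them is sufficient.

S

[0,7] S   <
  [0,6] PP   >
    [0,1] "city" : PP/S
    [1,6] S   <
      [1,3] N\PP   >
        [1,2] "no" : (N\PP)/(NP\PP)
        [2,3] "sent" : NP\PP
      [3,6] S\(N\PP)   >
        [3,4] "clearly" : (S\(N\PP))/N
        [4,6] N   <
          [4,5] "song" : NP\PP
          [5,6] "here" : N\(NP\PP)
  [6,7] "with" : S\PP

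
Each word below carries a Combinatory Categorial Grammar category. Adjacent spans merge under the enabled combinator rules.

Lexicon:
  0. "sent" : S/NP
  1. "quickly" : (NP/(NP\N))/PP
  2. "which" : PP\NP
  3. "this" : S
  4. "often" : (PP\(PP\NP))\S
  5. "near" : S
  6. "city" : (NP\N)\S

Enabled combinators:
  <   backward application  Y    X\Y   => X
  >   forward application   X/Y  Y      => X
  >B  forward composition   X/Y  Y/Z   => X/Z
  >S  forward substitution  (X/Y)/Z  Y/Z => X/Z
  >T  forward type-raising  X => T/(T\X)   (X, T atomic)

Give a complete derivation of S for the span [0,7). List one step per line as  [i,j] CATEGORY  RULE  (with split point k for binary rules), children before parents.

[0,7] S   >
  [0,1] "sent" : S/NP
  [1,7] NP   >
    [1,5] NP/(NP\N)   >
      [1,2] "quickly" : (NP/(NP\N))/PP
      [2,5] PP   <
        [2,3] "which" : PP\NP
        [3,5] PP\(PP\NP)   <
          [3,4] "this" : S
          [4,5] "often" : (PP\(PP\NP))\S
    [5,7] NP\N   <
      [5,6] "near" : S
      [6,7] "city" : (NP\N)\S

[0,1] S/NP  lex  "sent"
[1,2] (NP/(NP\N))/PP  lex  "quickly"
[2,3] PP\NP  lex  "which"
[3,4] S  lex  "this"
[4,5] (PP\(PP\NP))\S  lex  "often"
[3,5] PP\(PP\NP)  <  k=4
[2,5] PP  <  k=3
[1,5] NP/(NP\N)  >  k=2
[5,6] S  lex  "near"
[6,7] (NP\N)\S  lex  "city"
[5,7] NP\N  <  k=6
[1,7] NP  >  k=5
[0,7] S  >  k=1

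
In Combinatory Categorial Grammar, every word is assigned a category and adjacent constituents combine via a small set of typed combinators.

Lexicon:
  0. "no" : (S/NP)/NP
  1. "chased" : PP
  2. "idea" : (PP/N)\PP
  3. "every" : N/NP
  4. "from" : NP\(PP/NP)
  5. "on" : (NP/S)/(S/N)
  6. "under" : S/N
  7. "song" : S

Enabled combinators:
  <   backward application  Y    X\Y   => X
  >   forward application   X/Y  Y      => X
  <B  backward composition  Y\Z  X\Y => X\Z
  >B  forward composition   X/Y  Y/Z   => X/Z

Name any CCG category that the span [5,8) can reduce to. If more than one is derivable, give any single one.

NP

[0,8] S   >
  [0,5] S/NP   >
    [0,1] "no" : (S/NP)/NP
    [1,5] NP   <
      [1,4] PP/NP   >B
        [1,3] PP/N   <
          [1,2] "chased" : PP
          [2,3] "idea" : (PP/N)\PP
        [3,4] "every" : N/NP
      [4,5] "from" : NP\(PP/NP)
  [5,8] NP   >
    [5,7] NP/S   >
      [5,6] "on" : (NP/S)/(S/N)
      [6,7] "under" : S/N
    [7,8] "song" : S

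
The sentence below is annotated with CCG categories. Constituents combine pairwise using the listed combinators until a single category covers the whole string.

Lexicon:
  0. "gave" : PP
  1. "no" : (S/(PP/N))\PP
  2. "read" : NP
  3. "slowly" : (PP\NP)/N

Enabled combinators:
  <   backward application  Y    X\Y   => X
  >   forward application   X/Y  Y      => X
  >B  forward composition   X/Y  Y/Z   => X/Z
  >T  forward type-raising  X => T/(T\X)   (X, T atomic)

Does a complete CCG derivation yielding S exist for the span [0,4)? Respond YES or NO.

[0,4] S   >
  [0,2] S/(PP/N)   <
    [0,1] "gave" : PP
    [1,2] "no" : (S/(PP/N))\PP
  [2,4] PP/N   >B
    [2,3] PP/(PP\NP)   >T
      [2,3] "read" : NP
    [3,4] "slowly" : (PP\NP)/N

YES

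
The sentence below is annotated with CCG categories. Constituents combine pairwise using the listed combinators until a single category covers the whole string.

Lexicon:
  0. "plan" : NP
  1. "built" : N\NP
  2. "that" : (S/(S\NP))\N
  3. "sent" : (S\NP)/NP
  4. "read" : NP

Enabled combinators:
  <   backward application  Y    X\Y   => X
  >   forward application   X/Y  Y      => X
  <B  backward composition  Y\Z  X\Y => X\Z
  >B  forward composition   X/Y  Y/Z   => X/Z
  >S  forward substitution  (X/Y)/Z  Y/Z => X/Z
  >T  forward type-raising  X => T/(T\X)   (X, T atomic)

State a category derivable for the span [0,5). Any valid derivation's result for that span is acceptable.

S

[0,5] S   >
  [0,3] S/(S\NP)   <
    [0,2] N   >
      [0,1] N/(N\NP)   >T
        [0,1] "plan" : NP
      [1,2] "built" : N\NP
    [2,3] "that" : (S/(S\NP))\N
  [3,5] S\NP   >
    [3,4] "sent" : (S\NP)/NP
    [4,5] "read" : NP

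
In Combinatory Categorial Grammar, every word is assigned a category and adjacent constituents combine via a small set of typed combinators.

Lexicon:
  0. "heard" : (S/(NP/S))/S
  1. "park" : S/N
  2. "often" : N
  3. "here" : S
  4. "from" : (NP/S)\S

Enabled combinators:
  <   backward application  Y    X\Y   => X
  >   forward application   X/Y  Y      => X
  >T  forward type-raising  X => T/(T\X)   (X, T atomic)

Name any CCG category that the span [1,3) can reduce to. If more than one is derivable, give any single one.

[0,5] S   >
  [0,3] S/(NP/S)   >
    [0,1] "heard" : (S/(NP/S))/S
    [1,3] S   >
      [1,2] "park" : S/N
      [2,3] "often" : N
  [3,5] NP/S   <
    [3,4] "here" : S
    [4,5] "from" : (NP/S)\S

S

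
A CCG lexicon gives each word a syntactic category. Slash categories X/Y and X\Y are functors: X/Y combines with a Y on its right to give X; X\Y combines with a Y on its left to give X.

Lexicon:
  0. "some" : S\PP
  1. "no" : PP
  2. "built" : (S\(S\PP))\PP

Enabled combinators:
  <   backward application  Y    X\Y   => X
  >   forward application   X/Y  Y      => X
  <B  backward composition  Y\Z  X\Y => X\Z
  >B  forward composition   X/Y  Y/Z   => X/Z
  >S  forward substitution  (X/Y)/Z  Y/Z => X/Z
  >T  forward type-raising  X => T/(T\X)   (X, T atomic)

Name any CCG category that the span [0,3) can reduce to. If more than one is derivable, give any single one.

[0,3] S   <
  [0,1] "some" : S\PP
  [1,3] S\(S\PP)   <
    [1,2] "no" : PP
    [2,3] "built" : (S\(S\PP))\PP

S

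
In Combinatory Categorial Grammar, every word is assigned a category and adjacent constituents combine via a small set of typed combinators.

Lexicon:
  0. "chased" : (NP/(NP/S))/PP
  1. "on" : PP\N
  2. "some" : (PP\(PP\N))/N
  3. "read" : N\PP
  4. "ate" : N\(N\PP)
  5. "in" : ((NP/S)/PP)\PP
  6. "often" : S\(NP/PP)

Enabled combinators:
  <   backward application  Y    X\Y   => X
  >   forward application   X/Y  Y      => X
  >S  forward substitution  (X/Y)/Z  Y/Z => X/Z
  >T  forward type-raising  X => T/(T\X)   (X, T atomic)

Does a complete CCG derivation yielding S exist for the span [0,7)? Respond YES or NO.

YES

[0,7] S   <
  [0,6] NP/PP   >S
    [0,1] "chased" : (NP/(NP/S))/PP
    [1,6] (NP/S)/PP   <
      [1,5] PP   <
        [1,2] "on" : PP\N
        [2,5] PP\(PP\N)   >
          [2,3] "some" : (PP\(PP\N))/N
          [3,5] N   <
            [3,4] "read" : N\PP
            [4,5] "ate" : N\(N\PP)
      [5,6] "in" : ((NP/S)/PP)\PP
  [6,7] "often" : S\(NP/PP)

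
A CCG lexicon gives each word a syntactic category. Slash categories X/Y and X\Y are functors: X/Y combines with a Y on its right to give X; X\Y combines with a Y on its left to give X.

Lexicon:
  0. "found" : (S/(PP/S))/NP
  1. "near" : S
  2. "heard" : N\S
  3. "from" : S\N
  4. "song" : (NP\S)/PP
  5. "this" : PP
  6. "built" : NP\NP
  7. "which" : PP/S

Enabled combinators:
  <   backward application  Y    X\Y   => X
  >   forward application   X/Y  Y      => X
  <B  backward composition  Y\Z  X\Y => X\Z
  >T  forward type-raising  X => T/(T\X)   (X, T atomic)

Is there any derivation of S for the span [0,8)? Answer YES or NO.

[0,8] S   >
  [0,7] S/(PP/S)   >
    [0,1] "found" : (S/(PP/S))/NP
    [1,7] NP   <
      [1,3] N   <
        [1,2] "near" : S
        [2,3] "heard" : N\S
      [3,7] NP\N   <B
        [3,4] "from" : S\N
        [4,7] NP\S   <B
          [4,6] NP\S   >
            [4,5] "song" : (NP\S)/PP
            [5,6] "this" : PP
          [6,7] "built" : NP\NP
  [7,8] "which" : PP/S

YES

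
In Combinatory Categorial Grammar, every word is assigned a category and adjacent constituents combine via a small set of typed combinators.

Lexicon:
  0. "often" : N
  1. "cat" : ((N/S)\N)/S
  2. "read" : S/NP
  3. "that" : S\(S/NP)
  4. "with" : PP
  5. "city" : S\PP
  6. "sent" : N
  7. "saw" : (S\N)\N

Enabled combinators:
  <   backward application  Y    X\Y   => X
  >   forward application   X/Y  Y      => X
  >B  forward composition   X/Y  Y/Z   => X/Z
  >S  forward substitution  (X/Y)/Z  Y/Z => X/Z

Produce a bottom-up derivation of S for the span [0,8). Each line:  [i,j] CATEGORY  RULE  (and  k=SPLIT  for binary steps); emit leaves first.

[0,1] N  lex  "often"
[1,2] ((N/S)\N)/S  lex  "cat"
[2,3] S/NP  lex  "read"
[3,4] S\(S/NP)  lex  "that"
[2,4] S  <  k=3
[1,4] (N/S)\N  >  k=2
[0,4] N/S  <  k=1
[4,5] PP  lex  "with"
[5,6] S\PP  lex  "city"
[4,6] S  <  k=5
[0,6] N  >  k=4
[6,7] N  lex  "sent"
[7,8] (S\N)\N  lex  "saw"
[6,8] S\N  <  k=7
[0,8] S  <  k=6

[0,8] S   <
  [0,6] N   >
    [0,4] N/S   <
      [0,1] "often" : N
      [1,4] (N/S)\N   >
        [1,2] "cat" : ((N/S)\N)/S
        [2,4] S   <
          [2,3] "read" : S/NP
          [3,4] "that" : S\(S/NP)
    [4,6] S   <
      [4,5] "with" : PP
      [5,6] "city" : S\PP
  [6,8] S\N   <
    [6,7] "sent" : N
    [7,8] "saw" : (S\N)\N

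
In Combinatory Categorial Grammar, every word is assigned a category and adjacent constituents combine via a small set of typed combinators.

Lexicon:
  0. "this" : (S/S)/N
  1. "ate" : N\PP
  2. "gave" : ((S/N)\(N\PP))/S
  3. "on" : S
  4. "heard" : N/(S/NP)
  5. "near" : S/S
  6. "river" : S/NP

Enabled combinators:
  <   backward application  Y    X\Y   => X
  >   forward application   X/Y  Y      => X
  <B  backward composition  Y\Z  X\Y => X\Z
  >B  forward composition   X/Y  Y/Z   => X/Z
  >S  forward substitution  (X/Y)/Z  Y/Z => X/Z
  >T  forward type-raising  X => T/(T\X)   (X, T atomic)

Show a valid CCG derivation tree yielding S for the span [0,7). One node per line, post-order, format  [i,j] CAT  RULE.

[0,7] S   >
  [0,4] S/N   >S
    [0,1] "this" : (S/S)/N
    [1,4] S/N   <
      [1,2] "ate" : N\PP
      [2,4] (S/N)\(N\PP)   >
        [2,3] "gave" : ((S/N)\(N\PP))/S
        [3,4] "on" : S
  [4,7] N   >
    [4,5] "heard" : N/(S/NP)
    [5,7] S/NP   >B
      [5,6] "near" : S/S
      [6,7] "river" : S/NP

[0,1] (S/S)/N  lex  "this"
[1,2] N\PP  lex  "ate"
[2,3] ((S/N)\(N\PP))/S  lex  "gave"
[3,4] S  lex  "on"
[2,4] (S/N)\(N\PP)  >  k=3
[1,4] S/N  <  k=2
[0,4] S/N  >S  k=1
[4,5] N/(S/NP)  lex  "heard"
[5,6] S/S  lex  "near"
[6,7] S/NP  lex  "river"
[5,7] S/NP  >B  k=6
[4,7] N  >  k=5
[0,7] S  >  k=4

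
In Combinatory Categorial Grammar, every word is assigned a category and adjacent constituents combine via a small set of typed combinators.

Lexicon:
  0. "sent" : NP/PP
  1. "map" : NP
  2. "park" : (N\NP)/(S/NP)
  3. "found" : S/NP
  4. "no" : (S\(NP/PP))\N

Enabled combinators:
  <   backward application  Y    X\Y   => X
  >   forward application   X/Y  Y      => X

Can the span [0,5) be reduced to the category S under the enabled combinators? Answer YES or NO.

YES

[0,5] S   <
  [0,1] "sent" : NP/PP
  [1,5] S\(NP/PP)   <
    [1,4] N   <
      [1,2] "map" : NP
      [2,4] N\NP   >
        [2,3] "park" : (N\NP)/(S/NP)
        [3,4] "found" : S/NP
    [4,5] "no" : (S\(NP/PP))\N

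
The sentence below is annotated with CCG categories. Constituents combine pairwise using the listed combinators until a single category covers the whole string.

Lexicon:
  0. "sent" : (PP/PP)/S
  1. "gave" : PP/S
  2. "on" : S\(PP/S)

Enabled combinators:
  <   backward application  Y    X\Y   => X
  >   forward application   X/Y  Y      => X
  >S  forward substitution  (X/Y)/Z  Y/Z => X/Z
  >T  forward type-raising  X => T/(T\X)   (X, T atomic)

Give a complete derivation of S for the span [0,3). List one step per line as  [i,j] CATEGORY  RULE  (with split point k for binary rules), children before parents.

[0,3] S   <
  [0,2] PP/S   >S
    [0,1] "sent" : (PP/PP)/S
    [1,2] "gave" : PP/S
  [2,3] "on" : S\(PP/S)

[0,1] (PP/PP)/S  lex  "sent"
[1,2] PP/S  lex  "gave"
[0,2] PP/S  >S  k=1
[2,3] S\(PP/S)  lex  "on"
[0,3] S  <  k=2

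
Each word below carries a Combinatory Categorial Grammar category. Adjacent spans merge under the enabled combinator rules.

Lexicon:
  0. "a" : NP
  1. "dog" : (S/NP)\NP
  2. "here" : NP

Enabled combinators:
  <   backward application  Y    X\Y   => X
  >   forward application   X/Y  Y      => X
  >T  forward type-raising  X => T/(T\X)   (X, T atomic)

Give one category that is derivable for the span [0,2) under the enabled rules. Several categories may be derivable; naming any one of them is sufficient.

S/NP

[0,3] S   >
  [0,2] S/NP   <
    [0,1] "a" : NP
    [1,2] "dog" : (S/NP)\NP
  [2,3] "here" : NP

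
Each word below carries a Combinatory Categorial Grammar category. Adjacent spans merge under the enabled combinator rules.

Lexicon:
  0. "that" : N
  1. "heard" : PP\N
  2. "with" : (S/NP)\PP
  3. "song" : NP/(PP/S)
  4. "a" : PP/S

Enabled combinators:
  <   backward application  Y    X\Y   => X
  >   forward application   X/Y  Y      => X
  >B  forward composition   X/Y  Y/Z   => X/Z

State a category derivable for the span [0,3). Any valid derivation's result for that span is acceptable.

S/NP

[0,5] S   >
  [0,3] S/NP   <
    [0,2] PP   <
      [0,1] "that" : N
      [1,2] "heard" : PP\N
    [2,3] "with" : (S/NP)\PP
  [3,5] NP   >
    [3,4] "song" : NP/(PP/S)
    [4,5] "a" : PP/S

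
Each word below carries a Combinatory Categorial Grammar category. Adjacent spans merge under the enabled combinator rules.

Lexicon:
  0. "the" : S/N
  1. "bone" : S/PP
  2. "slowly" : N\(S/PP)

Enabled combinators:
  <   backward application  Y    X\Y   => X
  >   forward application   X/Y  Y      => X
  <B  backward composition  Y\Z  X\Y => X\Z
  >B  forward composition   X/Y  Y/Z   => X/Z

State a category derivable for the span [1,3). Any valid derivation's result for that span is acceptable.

[0,3] S   >
  [0,1] "the" : S/N
  [1,3] N   <
    [1,2] "bone" : S/PP
    [2,3] "slowly" : N\(S/PP)

N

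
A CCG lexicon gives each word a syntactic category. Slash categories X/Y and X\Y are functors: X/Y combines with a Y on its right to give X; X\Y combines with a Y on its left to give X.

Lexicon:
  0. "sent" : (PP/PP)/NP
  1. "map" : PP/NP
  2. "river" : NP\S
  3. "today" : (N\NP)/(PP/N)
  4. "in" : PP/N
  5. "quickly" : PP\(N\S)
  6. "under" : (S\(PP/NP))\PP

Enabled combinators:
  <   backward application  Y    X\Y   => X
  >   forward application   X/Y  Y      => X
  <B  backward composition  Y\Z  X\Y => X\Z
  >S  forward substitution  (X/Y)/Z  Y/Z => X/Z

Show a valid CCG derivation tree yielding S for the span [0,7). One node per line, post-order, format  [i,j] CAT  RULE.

[0,7] S   <
  [0,2] PP/NP   >S
    [0,1] "sent" : (PP/PP)/NP
    [1,2] "map" : PP/NP
  [2,7] S\(PP/NP)   <
    [2,6] PP   <
      [2,5] N\S   <B
        [2,3] "river" : NP\S
        [3,5] N\NP   >
          [3,4] "today" : (N\NP)/(PP/N)
          [4,5] "in" : PP/N
      [5,6] "quickly" : PP\(N\S)
    [6,7] "under" : (S\(PP/NP))\PP

[0,1] (PP/PP)/NP  lex  "sent"
[1,2] PP/NP  lex  "map"
[0,2] PP/NP  >S  k=1
[2,3] NP\S  lex  "river"
[3,4] (N\NP)/(PP/N)  lex  "today"
[4,5] PP/N  lex  "in"
[3,5] N\NP  >  k=4
[2,5] N\S  <B  k=3
[5,6] PP\(N\S)  lex  "quickly"
[2,6] PP  <  k=5
[6,7] (S\(PP/NP))\PP  lex  "under"
[2,7] S\(PP/NP)  <  k=6
[0,7] S  <  k=2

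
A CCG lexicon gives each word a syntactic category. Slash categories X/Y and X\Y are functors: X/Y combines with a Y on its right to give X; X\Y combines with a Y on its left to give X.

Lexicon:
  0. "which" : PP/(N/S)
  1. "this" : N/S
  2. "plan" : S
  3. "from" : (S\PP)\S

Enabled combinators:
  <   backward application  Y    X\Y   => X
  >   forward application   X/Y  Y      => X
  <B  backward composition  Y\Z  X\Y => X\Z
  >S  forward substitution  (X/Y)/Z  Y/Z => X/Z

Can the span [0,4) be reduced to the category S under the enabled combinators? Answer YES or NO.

[0,4] S   <
  [0,2] PP   >
    [0,1] "which" : PP/(N/S)
    [1,2] "this" : N/S
  [2,4] S\PP   <
    [2,3] "plan" : S
    [3,4] "from" : (S\PP)\S

YES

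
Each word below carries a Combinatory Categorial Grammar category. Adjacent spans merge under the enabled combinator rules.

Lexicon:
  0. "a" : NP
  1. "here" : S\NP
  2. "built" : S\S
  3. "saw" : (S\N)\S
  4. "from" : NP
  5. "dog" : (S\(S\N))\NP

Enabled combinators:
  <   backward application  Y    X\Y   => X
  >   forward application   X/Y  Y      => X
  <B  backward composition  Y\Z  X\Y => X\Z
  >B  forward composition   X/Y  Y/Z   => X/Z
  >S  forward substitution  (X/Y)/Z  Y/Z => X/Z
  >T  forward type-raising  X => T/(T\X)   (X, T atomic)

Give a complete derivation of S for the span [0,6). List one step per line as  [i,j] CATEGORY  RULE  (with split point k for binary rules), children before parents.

[0,6] S   <
  [0,4] S\N   <
    [0,3] S   <
      [0,1] "a" : NP
      [1,3] S\NP   <B
        [1,2] "here" : S\NP
        [2,3] "built" : S\S
    [3,4] "saw" : (S\N)\S
  [4,6] S\(S\N)   <
    [4,5] "from" : NP
    [5,6] "dog" : (S\(S\N))\NP

[0,1] NP  lex  "a"
[1,2] S\NP  lex  "here"
[2,3] S\S  lex  "built"
[1,3] S\NP  <B  k=2
[0,3] S  <  k=1
[3,4] (S\N)\S  lex  "saw"
[0,4] S\N  <  k=3
[4,5] NP  lex  "from"
[5,6] (S\(S\N))\NP  lex  "dog"
[4,6] S\(S\N)  <  k=5
[0,6] S  <  k=4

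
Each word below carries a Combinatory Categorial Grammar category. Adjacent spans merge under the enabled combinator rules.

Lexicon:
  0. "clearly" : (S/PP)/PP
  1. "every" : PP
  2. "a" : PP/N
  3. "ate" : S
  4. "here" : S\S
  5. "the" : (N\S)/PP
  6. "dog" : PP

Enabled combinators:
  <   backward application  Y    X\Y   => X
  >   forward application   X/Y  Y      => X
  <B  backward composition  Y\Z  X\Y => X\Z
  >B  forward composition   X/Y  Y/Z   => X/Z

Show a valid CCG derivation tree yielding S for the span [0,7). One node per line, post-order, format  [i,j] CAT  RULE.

[0,1] (S/PP)/PP  lex  "clearly"
[1,2] PP  lex  "every"
[0,2] S/PP  >  k=1
[2,3] PP/N  lex  "a"
[0,3] S/N  >B  k=2
[3,4] S  lex  "ate"
[4,5] S\S  lex  "here"
[5,6] (N\S)/PP  lex  "the"
[6,7] PP  lex  "dog"
[5,7] N\S  >  k=6
[4,7] N\S  <B  k=5
[3,7] N  <  k=4
[0,7] S  >  k=3

[0,7] S   >
  [0,3] S/N   >B
    [0,2] S/PP   >
      [0,1] "clearly" : (S/PP)/PP
      [1,2] "every" : PP
    [2,3] "a" : PP/N
  [3,7] N   <
    [3,4] "ate" : S
    [4,7] N\S   <B
      [4,5] "here" : S\S
      [5,7] N\S   >
        [5,6] "the" : (N\S)/PP
        [6,7] "dog" : PP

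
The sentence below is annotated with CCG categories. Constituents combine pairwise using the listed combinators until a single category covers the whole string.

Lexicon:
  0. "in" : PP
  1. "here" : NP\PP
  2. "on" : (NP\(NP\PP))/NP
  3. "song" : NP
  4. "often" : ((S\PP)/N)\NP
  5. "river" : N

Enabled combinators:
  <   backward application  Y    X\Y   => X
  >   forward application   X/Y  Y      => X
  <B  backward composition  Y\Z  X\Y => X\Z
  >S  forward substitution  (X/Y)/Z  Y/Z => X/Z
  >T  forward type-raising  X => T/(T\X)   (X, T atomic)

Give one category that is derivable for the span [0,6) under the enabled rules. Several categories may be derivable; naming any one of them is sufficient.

S

[0,6] S   >
  [0,1] S/(S\PP)   >T
    [0,1] "in" : PP
  [1,6] S\PP   >
    [1,5] (S\PP)/N   <
      [1,4] NP   <
        [1,2] "here" : NP\PP
        [2,4] NP\(NP\PP)   >
          [2,3] "on" : (NP\(NP\PP))/NP
          [3,4] "song" : NP
      [4,5] "often" : ((S\PP)/N)\NP
    [5,6] "river" : N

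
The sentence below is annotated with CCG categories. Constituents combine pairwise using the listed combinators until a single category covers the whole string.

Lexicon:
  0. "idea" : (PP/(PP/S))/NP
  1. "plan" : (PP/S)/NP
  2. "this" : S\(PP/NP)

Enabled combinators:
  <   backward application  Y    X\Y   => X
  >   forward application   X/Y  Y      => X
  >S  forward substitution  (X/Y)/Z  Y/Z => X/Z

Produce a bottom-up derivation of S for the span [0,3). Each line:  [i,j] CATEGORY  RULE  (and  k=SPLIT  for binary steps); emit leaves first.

[0,1] (PP/(PP/S))/NP  lex  "idea"
[1,2] (PP/S)/NP  lex  "plan"
[0,2] PP/NP  >S  k=1
[2,3] S\(PP/NP)  lex  "this"
[0,3] S  <  k=2

[0,3] S   <
  [0,2] PP/NP   >S
    [0,1] "idea" : (PP/(PP/S))/NP
    [1,2] "plan" : (PP/S)/NP
  [2,3] "this" : S\(PP/NP)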